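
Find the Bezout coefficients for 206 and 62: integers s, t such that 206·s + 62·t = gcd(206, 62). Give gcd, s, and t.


Euclidean algorithm on (206, 62) — divide until remainder is 0:
  206 = 3 · 62 + 20
  62 = 3 · 20 + 2
  20 = 10 · 2 + 0
gcd(206, 62) = 2.
Track Bezout coefficients alongside the remainders: start with r₀ = 206 = a·1 + b·0 (s = 1, t = 0) and r₁ = 62 = a·0 + b·1 (s = 0, t = 1); each new remainder r_{k+1} = r_{k-1} − q_k·r_k inherits s_{k+1} = s_{k-1} − q_k·s_k, t_{k+1} = t_{k-1} − q_k·t_k, so r_k = a·s_k + b·t_k at every step:
  q = 3: r = 20, s = 1 − 3·0 = 1, t = 0 − 3·1 = -3  (check: 206·1 + 62·(-3) = 20)
  q = 3: r = 2, s = 0 − 3·1 = -3, t = 1 − 3·(-3) = 10  (check: 206·(-3) + 62·10 = 2)
The row with r = 2 (the gcd) gives the Bezout coefficients s = -3, t = 10.
Result: 206 · (-3) + 62 · (10) = 2.

gcd(206, 62) = 2; s = -3, t = 10 (check: 206·(-3) + 62·10 = 2).


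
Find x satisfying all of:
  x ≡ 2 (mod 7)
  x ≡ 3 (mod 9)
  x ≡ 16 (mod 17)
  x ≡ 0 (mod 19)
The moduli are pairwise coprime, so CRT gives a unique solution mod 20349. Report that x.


Product of moduli M = 7 · 9 · 17 · 19 = 20349.
Merge one congruence at a time:
  Start: x ≡ 2 (mod 7).
  Combine with x ≡ 3 (mod 9); new modulus lcm = 63.
    Write x = 2 + 7·t and substitute into x ≡ 3 (mod 9): 7·t ≡ 3 − 2 = 1 (mod 9).
    The inverse of 7 mod 9 is 4 (since 7·4 = 28 = 3·9 + 1), so t ≡ 4·1 = 4 ≡ 4 (mod 9).
    Then x = 2 + 7·4 = 30, valid modulo lcm(7, 9) = 63: x ≡ 30 (mod 63).
  Combine with x ≡ 16 (mod 17); new modulus lcm = 1071.
    Write x = 30 + 63·t and substitute into x ≡ 16 (mod 17): 63·t ≡ 16 − 30 = -14 (mod 17).
    Reduce coefficients mod 17: 12·t ≡ 3 (mod 17).
    The inverse of 12 mod 17 is 10 (since 12·10 = 120 = 7·17 + 1), so t ≡ 10·3 = 30 ≡ 13 (mod 17).
    Then x = 30 + 63·13 = 849, valid modulo lcm(63, 17) = 1071: x ≡ 849 (mod 1071).
  Combine with x ≡ 0 (mod 19); new modulus lcm = 20349.
    Write x = 849 + 1071·t and substitute into x ≡ 0 (mod 19): 1071·t ≡ 0 − 849 = -849 (mod 19).
    Reduce coefficients mod 19: 7·t ≡ 6 (mod 19).
    The inverse of 7 mod 19 is 11 (since 7·11 = 77 = 4·19 + 1), so t ≡ 11·6 = 66 ≡ 9 (mod 19).
    Then x = 849 + 1071·9 = 10488, valid modulo lcm(1071, 19) = 20349: x ≡ 10488 (mod 20349).
Verify against each original: 10488 mod 7 = 2, 10488 mod 9 = 3, 10488 mod 17 = 16, 10488 mod 19 = 0.

x ≡ 10488 (mod 20349).


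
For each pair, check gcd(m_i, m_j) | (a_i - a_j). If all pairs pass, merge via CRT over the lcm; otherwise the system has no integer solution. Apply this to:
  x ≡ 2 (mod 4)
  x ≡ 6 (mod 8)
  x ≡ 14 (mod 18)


Moduli 4, 8, 18 are not pairwise coprime, so CRT works modulo lcm(m_i) when all pairwise compatibility conditions hold.
Pairwise compatibility: gcd(m_i, m_j) must divide a_i - a_j for every pair.
Merge one congruence at a time:
  Start: x ≡ 2 (mod 4).
  Combine with x ≡ 6 (mod 8): gcd(4, 8) = 4; 6 - 2 = 4, which IS divisible by 4, so compatible.
    Write x = 2 + 4·t and substitute into x ≡ 6 (mod 8): 4·t ≡ 6 − 2 = 4 (mod 8).
    Divide the congruence (and modulus) by g = 4: 1·t ≡ 1 (mod 2).
    So t ≡ 1 (mod 2).
    Then x = 2 + 4·1 = 6, valid modulo lcm(4, 8) = 8: x ≡ 6 (mod 8).
  Combine with x ≡ 14 (mod 18): gcd(8, 18) = 2; 14 - 6 = 8, which IS divisible by 2, so compatible.
    Write x = 6 + 8·t and substitute into x ≡ 14 (mod 18): 8·t ≡ 14 − 6 = 8 (mod 18).
    Divide the congruence (and modulus) by g = 2: 4·t ≡ 4 (mod 9).
    The inverse of 4 mod 9 is 7 (since 4·7 = 28 = 3·9 + 1), so t ≡ 7·4 = 28 ≡ 1 (mod 9).
    Then x = 6 + 8·1 = 14, valid modulo lcm(8, 18) = 72: x ≡ 14 (mod 72).
Verify: 14 mod 4 = 2, 14 mod 8 = 6, 14 mod 18 = 14.

x ≡ 14 (mod 72).


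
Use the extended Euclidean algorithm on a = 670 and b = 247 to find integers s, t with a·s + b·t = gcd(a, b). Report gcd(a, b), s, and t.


Euclidean algorithm on (670, 247) — divide until remainder is 0:
  670 = 2 · 247 + 176
  247 = 1 · 176 + 71
  176 = 2 · 71 + 34
  71 = 2 · 34 + 3
  34 = 11 · 3 + 1
  3 = 3 · 1 + 0
gcd(670, 247) = 1.
Track Bezout coefficients alongside the remainders: start with r₀ = 670 = a·1 + b·0 (s = 1, t = 0) and r₁ = 247 = a·0 + b·1 (s = 0, t = 1); each new remainder r_{k+1} = r_{k-1} − q_k·r_k inherits s_{k+1} = s_{k-1} − q_k·s_k, t_{k+1} = t_{k-1} − q_k·t_k, so r_k = a·s_k + b·t_k at every step:
  q = 2: r = 176, s = 1 − 2·0 = 1, t = 0 − 2·1 = -2  (check: 670·1 + 247·(-2) = 176)
  q = 1: r = 71, s = 0 − 1·1 = -1, t = 1 − 1·(-2) = 3  (check: 670·(-1) + 247·3 = 71)
  q = 2: r = 34, s = 1 − 2·(-1) = 3, t = -2 − 2·3 = -8  (check: 670·3 + 247·(-8) = 34)
  q = 2: r = 3, s = -1 − 2·3 = -7, t = 3 − 2·(-8) = 19  (check: 670·(-7) + 247·19 = 3)
  q = 11: r = 1, s = 3 − 11·(-7) = 80, t = -8 − 11·19 = -217  (check: 670·80 + 247·(-217) = 1)
The row with r = 1 (the gcd) gives the Bezout coefficients s = 80, t = -217.
Result: 670 · (80) + 247 · (-217) = 1.

gcd(670, 247) = 1; s = 80, t = -217 (check: 670·80 + 247·(-217) = 1).


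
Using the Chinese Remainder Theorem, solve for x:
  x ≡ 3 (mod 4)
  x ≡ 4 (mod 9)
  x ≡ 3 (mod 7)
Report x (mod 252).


Moduli 4, 9, 7 are pairwise coprime; by CRT there is a unique solution modulo M = 4 · 9 · 7 = 252.
Solve pairwise, accumulating the modulus:
  Start with x ≡ 3 (mod 4).
  Combine with x ≡ 4 (mod 9): since gcd(4, 9) = 1, we get a unique residue mod 36.
    Write x = 3 + 4·t and substitute into x ≡ 4 (mod 9): 4·t ≡ 4 − 3 = 1 (mod 9).
    The inverse of 4 mod 9 is 7 (since 4·7 = 28 = 3·9 + 1), so t ≡ 7·1 = 7 ≡ 7 (mod 9).
    Then x = 3 + 4·7 = 31, valid modulo lcm(4, 9) = 36: x ≡ 31 (mod 36).
  Combine with x ≡ 3 (mod 7): since gcd(36, 7) = 1, we get a unique residue mod 252.
    Write x = 31 + 36·t and substitute into x ≡ 3 (mod 7): 36·t ≡ 3 − 31 = -28 (mod 7).
    Reduce coefficients mod 7: 1·t ≡ 0 (mod 7).
    So t ≡ 0 (mod 7).
    Then x = 31 + 36·0 = 31, valid modulo lcm(36, 7) = 252: x ≡ 31 (mod 252).
Verify: 31 mod 4 = 3 ✓, 31 mod 9 = 4 ✓, 31 mod 7 = 3 ✓.

x ≡ 31 (mod 252).


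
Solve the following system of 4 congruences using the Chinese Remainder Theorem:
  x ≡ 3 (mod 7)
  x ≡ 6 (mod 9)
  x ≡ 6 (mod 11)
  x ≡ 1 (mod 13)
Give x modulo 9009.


Product of moduli M = 7 · 9 · 11 · 13 = 9009.
Merge one congruence at a time:
  Start: x ≡ 3 (mod 7).
  Combine with x ≡ 6 (mod 9); new modulus lcm = 63.
    Write x = 3 + 7·t and substitute into x ≡ 6 (mod 9): 7·t ≡ 6 − 3 = 3 (mod 9).
    The inverse of 7 mod 9 is 4 (since 7·4 = 28 = 3·9 + 1), so t ≡ 4·3 = 12 ≡ 3 (mod 9).
    Then x = 3 + 7·3 = 24, valid modulo lcm(7, 9) = 63: x ≡ 24 (mod 63).
  Combine with x ≡ 6 (mod 11); new modulus lcm = 693.
    Write x = 24 + 63·t and substitute into x ≡ 6 (mod 11): 63·t ≡ 6 − 24 = -18 (mod 11).
    Reduce coefficients mod 11: 8·t ≡ 4 (mod 11).
    The inverse of 8 mod 11 is 7 (since 8·7 = 56 = 5·11 + 1), so t ≡ 7·4 = 28 ≡ 6 (mod 11).
    Then x = 24 + 63·6 = 402, valid modulo lcm(63, 11) = 693: x ≡ 402 (mod 693).
  Combine with x ≡ 1 (mod 13); new modulus lcm = 9009.
    Write x = 402 + 693·t and substitute into x ≡ 1 (mod 13): 693·t ≡ 1 − 402 = -401 (mod 13).
    Reduce coefficients mod 13: 4·t ≡ 2 (mod 13).
    The inverse of 4 mod 13 is 10 (since 4·10 = 40 = 3·13 + 1), so t ≡ 10·2 = 20 ≡ 7 (mod 13).
    Then x = 402 + 693·7 = 5253, valid modulo lcm(693, 13) = 9009: x ≡ 5253 (mod 9009).
Verify against each original: 5253 mod 7 = 3, 5253 mod 9 = 6, 5253 mod 11 = 6, 5253 mod 13 = 1.

x ≡ 5253 (mod 9009).


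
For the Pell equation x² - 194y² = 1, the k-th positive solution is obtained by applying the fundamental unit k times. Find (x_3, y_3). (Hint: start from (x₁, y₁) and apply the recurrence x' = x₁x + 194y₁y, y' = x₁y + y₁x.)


Step 1: Find the fundamental solution (x₁, y₁) of x² - 194y² = 1.
  Expand √194 as a continued fraction. a₀ = ⌊√194⌋ = 13; iterate m_{k+1} = d_k·a_k − m_k, d_{k+1} = (194 − m_{k+1}²)/d_k, a_{k+1} = ⌊(a₀ + m_{k+1})/d_{k+1}⌋ (starting m₀ = 0, d₀ = 1), with convergents p_k = a_k·p_{k-1} + p_{k-2}, q_k = a_k·q_{k-1} + q_{k-2} (p₋₁ = 1, q₋₁ = 0):
  k = 0: a₀ = 13; p₀/q₀ = 13/1; p₀² − 194·q₀² = 169 − 194 = -25.
  k = 1: m = 13, d = 25, a = ⌊(13 + 13)/25⌋ = 1; p/q = (1·13 + 1)/(1·1 + 0) = 14/1; p² − 194·q² = 196 − 194 = 2.
  k = 2: m = 12, d = 2, a = ⌊(13 + 12)/2⌋ = 12; p/q = (12·14 + 13)/(12·1 + 1) = 181/13; p² − 194·q² = 32761 − 32786 = -25.
  k = 3: m = 12, d = 25, a = ⌊(13 + 12)/25⌋ = 1; p/q = (1·181 + 14)/(1·13 + 1) = 195/14; p² − 194·q² = 38025 − 38024 = 1.
  The first convergent with p² − 194·q² = 1 gives the fundamental solution (x₁, y₁) = (195, 14).
Step 2: Apply the recurrence (x_{n+1}, y_{n+1}) = (x₁x_n + 194y₁y_n, x₁y_n + y₁x_n) repeatedly.
  From (x_1, y_1) = (195, 14): x_2 = 195·195 + 194·14·14 = 76049; y_2 = 195·14 + 14·195 = 5460.
  From (x_2, y_2) = (76049, 5460): x_3 = 195·76049 + 194·14·5460 = 29658915; y_3 = 195·5460 + 14·76049 = 2129386.
Step 3: Verify x_3² - 194·y_3² = 879651238977225 - 879651238977224 = 1 (should be 1). ✓

(x_1, y_1) = (195, 14); (x_3, y_3) = (29658915, 2129386).


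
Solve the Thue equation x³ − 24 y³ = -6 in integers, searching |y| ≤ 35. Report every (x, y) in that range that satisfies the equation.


The equation is x³ - 24y³ = -6. For fixed y, x³ = 24·y³ − 6, so a solution requires the RHS to be a perfect cube.
Strategy: iterate y from -35 to 35, compute RHS = 24·y³ − 6, and check whether it is a (positive or negative) perfect cube.
Check small values of y:
  y = 0: RHS = -6 is not a perfect cube.
  y = 1: RHS = 18 is not a perfect cube.
  y = -1: RHS = -30 is not a perfect cube.
  y = 2: RHS = 186 is not a perfect cube.
  y = -2: RHS = -198 is not a perfect cube.
  y = 3: RHS = 642 is not a perfect cube.
  y = -3: RHS = -654 is not a perfect cube.
Continuing the search up to |y| = 35 finds no solutions either.
No (x, y) in the scanned range satisfies the equation.

No integer solutions with |y| ≤ 35.


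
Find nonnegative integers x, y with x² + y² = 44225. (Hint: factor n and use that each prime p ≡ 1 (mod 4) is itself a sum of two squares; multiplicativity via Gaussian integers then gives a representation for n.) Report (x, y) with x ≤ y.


Step 1: Factor n = 44225 = 5^2 · 29 · 61.
Step 2: Check the mod-4 condition on each prime factor: 5 ≡ 1 (mod 4), exponent 2; 29 ≡ 1 (mod 4), exponent 1; 61 ≡ 1 (mod 4), exponent 1.
All primes ≡ 3 (mod 4) appear to even exponent (or don't appear), so by the two-squares theorem n IS expressible as a sum of two squares.
Step 3: Build a representation. Group n = k² · m with k = 5 and m = 29 · 61 = 1769 (a product of primes ≡ 1 (mod 4)); a representation of m scales to one of n via (k·x)² + (k·y)² = k²(x² + y²). Each prime p ≡ 1 (mod 4) is itself a sum of two squares; find a² by testing p − a² for a perfect square:
  29: 29 − 1² = 28, 29 − 2² = 25 = 5² ⇒ 29 = 2² + 5².
  61: 61 − 1² = 60, 61 − 2² = 57, 61 − 3² = 52, 61 − 4² = 45, 61 − 5² = 36 = 6² ⇒ 61 = 5² + 6².
  Combine using the Brahmagupta–Fibonacci identity (a² + b²)(c² + d²) = (ac − bd)² + (ad + bc)² = (ac + bd)² + (ad − bc)²:
  29 · 61 = 1769: from (2² + 5²)(5² + 6²), take (2·5 − 5·6, 2·6 + 5·5) = (10 − 30, 12 + 25) = (-20, 37); dropping signs (only squares matter) gives (20, 37); check 20² + 37² = 400 + 1369 = 1769 ✓.
  Scale by k = 5: (5·20, 5·37) = (100, 185).
Step 4: Order so x ≤ y and verify: 100² + 185² = 10000 + 34225 = 44225 = n. ✓

n = 44225 = 100² + 185² (one valid representation with x ≤ y).


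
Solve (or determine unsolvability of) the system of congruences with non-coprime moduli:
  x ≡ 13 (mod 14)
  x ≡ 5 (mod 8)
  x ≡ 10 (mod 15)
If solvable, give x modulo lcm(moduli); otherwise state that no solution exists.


Moduli 14, 8, 15 are not pairwise coprime, so CRT works modulo lcm(m_i) when all pairwise compatibility conditions hold.
Pairwise compatibility: gcd(m_i, m_j) must divide a_i - a_j for every pair.
Merge one congruence at a time:
  Start: x ≡ 13 (mod 14).
  Combine with x ≡ 5 (mod 8): gcd(14, 8) = 2; 5 - 13 = -8, which IS divisible by 2, so compatible.
    Write x = 13 + 14·t and substitute into x ≡ 5 (mod 8): 14·t ≡ 5 − 13 = -8 (mod 8).
    Divide the congruence (and modulus) by g = 2: 7·t ≡ -4 (mod 4).
    Reduce coefficients mod 4: 3·t ≡ 0 (mod 4).
    The inverse of 3 mod 4 is 3 (since 3·3 = 9 = 2·4 + 1), so t ≡ 3·0 = 0 ≡ 0 (mod 4).
    Then x = 13 + 14·0 = 13, valid modulo lcm(14, 8) = 56: x ≡ 13 (mod 56).
  Combine with x ≡ 10 (mod 15): gcd(56, 15) = 1; 10 - 13 = -3, which IS divisible by 1, so compatible.
    Write x = 13 + 56·t and substitute into x ≡ 10 (mod 15): 56·t ≡ 10 − 13 = -3 (mod 15).
    Reduce coefficients mod 15: 11·t ≡ 12 (mod 15).
    The inverse of 11 mod 15 is 11 (since 11·11 = 121 = 8·15 + 1), so t ≡ 11·12 = 132 ≡ 12 (mod 15).
    Then x = 13 + 56·12 = 685, valid modulo lcm(56, 15) = 840: x ≡ 685 (mod 840).
Verify: 685 mod 14 = 13, 685 mod 8 = 5, 685 mod 15 = 10.

x ≡ 685 (mod 840).


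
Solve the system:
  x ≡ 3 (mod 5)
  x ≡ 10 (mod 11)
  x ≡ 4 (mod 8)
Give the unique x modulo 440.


Moduli 5, 11, 8 are pairwise coprime; by CRT there is a unique solution modulo M = 5 · 11 · 8 = 440.
Solve pairwise, accumulating the modulus:
  Start with x ≡ 3 (mod 5).
  Combine with x ≡ 10 (mod 11): since gcd(5, 11) = 1, we get a unique residue mod 55.
    Write x = 3 + 5·t and substitute into x ≡ 10 (mod 11): 5·t ≡ 10 − 3 = 7 (mod 11).
    The inverse of 5 mod 11 is 9 (since 5·9 = 45 = 4·11 + 1), so t ≡ 9·7 = 63 ≡ 8 (mod 11).
    Then x = 3 + 5·8 = 43, valid modulo lcm(5, 11) = 55: x ≡ 43 (mod 55).
  Combine with x ≡ 4 (mod 8): since gcd(55, 8) = 1, we get a unique residue mod 440.
    Write x = 43 + 55·t and substitute into x ≡ 4 (mod 8): 55·t ≡ 4 − 43 = -39 (mod 8).
    Reduce coefficients mod 8: 7·t ≡ 1 (mod 8).
    The inverse of 7 mod 8 is 7 (since 7·7 = 49 = 6·8 + 1), so t ≡ 7·1 = 7 ≡ 7 (mod 8).
    Then x = 43 + 55·7 = 428, valid modulo lcm(55, 8) = 440: x ≡ 428 (mod 440).
Verify: 428 mod 5 = 3 ✓, 428 mod 11 = 10 ✓, 428 mod 8 = 4 ✓.

x ≡ 428 (mod 440).


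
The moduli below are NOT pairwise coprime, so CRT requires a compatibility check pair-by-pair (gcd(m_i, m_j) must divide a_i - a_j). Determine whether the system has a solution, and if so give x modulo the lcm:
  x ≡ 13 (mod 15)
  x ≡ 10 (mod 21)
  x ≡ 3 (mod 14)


Moduli 15, 21, 14 are not pairwise coprime, so CRT works modulo lcm(m_i) when all pairwise compatibility conditions hold.
Pairwise compatibility: gcd(m_i, m_j) must divide a_i - a_j for every pair.
Merge one congruence at a time:
  Start: x ≡ 13 (mod 15).
  Combine with x ≡ 10 (mod 21): gcd(15, 21) = 3; 10 - 13 = -3, which IS divisible by 3, so compatible.
    Write x = 13 + 15·t and substitute into x ≡ 10 (mod 21): 15·t ≡ 10 − 13 = -3 (mod 21).
    Divide the congruence (and modulus) by g = 3: 5·t ≡ -1 (mod 7).
    Reduce coefficients mod 7: 5·t ≡ 6 (mod 7).
    The inverse of 5 mod 7 is 3 (since 5·3 = 15 = 2·7 + 1), so t ≡ 3·6 = 18 ≡ 4 (mod 7).
    Then x = 13 + 15·4 = 73, valid modulo lcm(15, 21) = 105: x ≡ 73 (mod 105).
  Combine with x ≡ 3 (mod 14): gcd(105, 14) = 7; 3 - 73 = -70, which IS divisible by 7, so compatible.
    Write x = 73 + 105·t and substitute into x ≡ 3 (mod 14): 105·t ≡ 3 − 73 = -70 (mod 14).
    Divide the congruence (and modulus) by g = 7: 15·t ≡ -10 (mod 2).
    Reduce coefficients mod 2: 1·t ≡ 0 (mod 2).
    So t ≡ 0 (mod 2).
    Then x = 73 + 105·0 = 73, valid modulo lcm(105, 14) = 210: x ≡ 73 (mod 210).
Verify: 73 mod 15 = 13, 73 mod 21 = 10, 73 mod 14 = 3.

x ≡ 73 (mod 210).


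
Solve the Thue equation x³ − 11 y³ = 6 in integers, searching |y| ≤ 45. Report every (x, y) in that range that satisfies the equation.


The equation is x³ - 11y³ = 6. For fixed y, x³ = 11·y³ + 6, so a solution requires the RHS to be a perfect cube.
Strategy: iterate y from -45 to 45, compute RHS = 11·y³ + 6, and check whether it is a (positive or negative) perfect cube.
Check small values of y:
  y = 0: RHS = 6 is not a perfect cube.
  y = 1: RHS = 17 is not a perfect cube.
  y = -1: RHS = -5 is not a perfect cube.
  y = 2: RHS = 94 is not a perfect cube.
  y = -2: RHS = -82 is not a perfect cube.
  y = 3: RHS = 303 is not a perfect cube.
  y = -3: RHS = -291 is not a perfect cube.
Continuing the search up to |y| = 45 finds no solutions either.
No (x, y) in the scanned range satisfies the equation.

No integer solutions with |y| ≤ 45.


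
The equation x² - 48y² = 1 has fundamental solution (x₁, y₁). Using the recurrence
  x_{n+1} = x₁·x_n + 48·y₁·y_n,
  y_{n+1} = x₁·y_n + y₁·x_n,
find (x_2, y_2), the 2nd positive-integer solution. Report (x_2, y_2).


Step 1: Find the fundamental solution (x₁, y₁) of x² - 48y² = 1.
  Expand √48 as a continued fraction. a₀ = ⌊√48⌋ = 6; iterate m_{k+1} = d_k·a_k − m_k, d_{k+1} = (48 − m_{k+1}²)/d_k, a_{k+1} = ⌊(a₀ + m_{k+1})/d_{k+1}⌋ (starting m₀ = 0, d₀ = 1), with convergents p_k = a_k·p_{k-1} + p_{k-2}, q_k = a_k·q_{k-1} + q_{k-2} (p₋₁ = 1, q₋₁ = 0):
  k = 0: a₀ = 6; p₀/q₀ = 6/1; p₀² − 48·q₀² = 36 − 48 = -12.
  k = 1: m = 6, d = 12, a = ⌊(6 + 6)/12⌋ = 1; p/q = (1·6 + 1)/(1·1 + 0) = 7/1; p² − 48·q² = 49 − 48 = 1.
  The first convergent with p² − 48·q² = 1 gives the fundamental solution (x₁, y₁) = (7, 1).
Step 2: Apply the recurrence (x_{n+1}, y_{n+1}) = (x₁x_n + 48y₁y_n, x₁y_n + y₁x_n) repeatedly.
  From (x_1, y_1) = (7, 1): x_2 = 7·7 + 48·1·1 = 97; y_2 = 7·1 + 1·7 = 14.
Step 3: Verify x_2² - 48·y_2² = 9409 - 9408 = 1 (should be 1). ✓

(x_1, y_1) = (7, 1); (x_2, y_2) = (97, 14).


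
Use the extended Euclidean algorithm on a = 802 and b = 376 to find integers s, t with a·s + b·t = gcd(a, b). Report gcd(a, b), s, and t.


Euclidean algorithm on (802, 376) — divide until remainder is 0:
  802 = 2 · 376 + 50
  376 = 7 · 50 + 26
  50 = 1 · 26 + 24
  26 = 1 · 24 + 2
  24 = 12 · 2 + 0
gcd(802, 376) = 2.
Track Bezout coefficients alongside the remainders: start with r₀ = 802 = a·1 + b·0 (s = 1, t = 0) and r₁ = 376 = a·0 + b·1 (s = 0, t = 1); each new remainder r_{k+1} = r_{k-1} − q_k·r_k inherits s_{k+1} = s_{k-1} − q_k·s_k, t_{k+1} = t_{k-1} − q_k·t_k, so r_k = a·s_k + b·t_k at every step:
  q = 2: r = 50, s = 1 − 2·0 = 1, t = 0 − 2·1 = -2  (check: 802·1 + 376·(-2) = 50)
  q = 7: r = 26, s = 0 − 7·1 = -7, t = 1 − 7·(-2) = 15  (check: 802·(-7) + 376·15 = 26)
  q = 1: r = 24, s = 1 − 1·(-7) = 8, t = -2 − 1·15 = -17  (check: 802·8 + 376·(-17) = 24)
  q = 1: r = 2, s = -7 − 1·8 = -15, t = 15 − 1·(-17) = 32  (check: 802·(-15) + 376·32 = 2)
The row with r = 2 (the gcd) gives the Bezout coefficients s = -15, t = 32.
Result: 802 · (-15) + 376 · (32) = 2.

gcd(802, 376) = 2; s = -15, t = 32 (check: 802·(-15) + 376·32 = 2).


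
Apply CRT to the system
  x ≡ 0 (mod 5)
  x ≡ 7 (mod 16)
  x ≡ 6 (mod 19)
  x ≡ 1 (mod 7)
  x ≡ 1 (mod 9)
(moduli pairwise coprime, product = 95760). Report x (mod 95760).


Product of moduli M = 5 · 16 · 19 · 7 · 9 = 95760.
Merge one congruence at a time:
  Start: x ≡ 0 (mod 5).
  Combine with x ≡ 7 (mod 16); new modulus lcm = 80.
    Write x = 0 + 5·t and substitute into x ≡ 7 (mod 16): 5·t ≡ 7 − 0 = 7 (mod 16).
    The inverse of 5 mod 16 is 13 (since 5·13 = 65 = 4·16 + 1), so t ≡ 13·7 = 91 ≡ 11 (mod 16).
    Then x = 0 + 5·11 = 55, valid modulo lcm(5, 16) = 80: x ≡ 55 (mod 80).
  Combine with x ≡ 6 (mod 19); new modulus lcm = 1520.
    Write x = 55 + 80·t and substitute into x ≡ 6 (mod 19): 80·t ≡ 6 − 55 = -49 (mod 19).
    Reduce coefficients mod 19: 4·t ≡ 8 (mod 19).
    The inverse of 4 mod 19 is 5 (since 4·5 = 20 = 1·19 + 1), so t ≡ 5·8 = 40 ≡ 2 (mod 19).
    Then x = 55 + 80·2 = 215, valid modulo lcm(80, 19) = 1520: x ≡ 215 (mod 1520).
  Combine with x ≡ 1 (mod 7); new modulus lcm = 10640.
    Write x = 215 + 1520·t and substitute into x ≡ 1 (mod 7): 1520·t ≡ 1 − 215 = -214 (mod 7).
    Reduce coefficients mod 7: 1·t ≡ 3 (mod 7).
    So t ≡ 3 (mod 7).
    Then x = 215 + 1520·3 = 4775, valid modulo lcm(1520, 7) = 10640: x ≡ 4775 (mod 10640).
  Combine with x ≡ 1 (mod 9); new modulus lcm = 95760.
    Write x = 4775 + 10640·t and substitute into x ≡ 1 (mod 9): 10640·t ≡ 1 − 4775 = -4774 (mod 9).
    Reduce coefficients mod 9: 2·t ≡ 5 (mod 9).
    The inverse of 2 mod 9 is 5 (since 2·5 = 10 = 1·9 + 1), so t ≡ 5·5 = 25 ≡ 7 (mod 9).
    Then x = 4775 + 10640·7 = 79255, valid modulo lcm(10640, 9) = 95760: x ≡ 79255 (mod 95760).
Verify against each original: 79255 mod 5 = 0, 79255 mod 16 = 7, 79255 mod 19 = 6, 79255 mod 7 = 1, 79255 mod 9 = 1.

x ≡ 79255 (mod 95760).


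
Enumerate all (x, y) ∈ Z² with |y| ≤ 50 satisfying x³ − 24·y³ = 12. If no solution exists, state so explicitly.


The equation is x³ - 24y³ = 12. For fixed y, x³ = 24·y³ + 12, so a solution requires the RHS to be a perfect cube.
Strategy: iterate y from -50 to 50, compute RHS = 24·y³ + 12, and check whether it is a (positive or negative) perfect cube.
Check small values of y:
  y = 0: RHS = 12 is not a perfect cube.
  y = 1: RHS = 36 is not a perfect cube.
  y = -1: RHS = -12 is not a perfect cube.
  y = 2: RHS = 204 is not a perfect cube.
  y = -2: RHS = -180 is not a perfect cube.
  y = 3: RHS = 660 is not a perfect cube.
  y = -3: RHS = -636 is not a perfect cube.
Continuing the search up to |y| = 50 finds no solutions either.
No (x, y) in the scanned range satisfies the equation.

No integer solutions with |y| ≤ 50.


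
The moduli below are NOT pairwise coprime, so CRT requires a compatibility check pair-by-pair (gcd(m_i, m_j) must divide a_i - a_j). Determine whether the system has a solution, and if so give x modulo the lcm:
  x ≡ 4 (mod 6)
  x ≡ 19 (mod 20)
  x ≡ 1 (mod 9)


Moduli 6, 20, 9 are not pairwise coprime, so CRT works modulo lcm(m_i) when all pairwise compatibility conditions hold.
Pairwise compatibility: gcd(m_i, m_j) must divide a_i - a_j for every pair.
Merge one congruence at a time:
  Start: x ≡ 4 (mod 6).
  Combine with x ≡ 19 (mod 20): gcd(6, 20) = 2, and 19 - 4 = 15 is NOT divisible by 2.
    ⇒ system is inconsistent (no integer solution).

No solution (the system is inconsistent).


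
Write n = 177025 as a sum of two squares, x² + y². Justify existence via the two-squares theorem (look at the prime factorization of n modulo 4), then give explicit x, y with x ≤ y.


Step 1: Factor n = 177025 = 5^2 · 73 · 97.
Step 2: Check the mod-4 condition on each prime factor: 5 ≡ 1 (mod 4), exponent 2; 73 ≡ 1 (mod 4), exponent 1; 97 ≡ 1 (mod 4), exponent 1.
All primes ≡ 3 (mod 4) appear to even exponent (or don't appear), so by the two-squares theorem n IS expressible as a sum of two squares.
Step 3: Build a representation. Group n = k² · m with k = 5 and m = 73 · 97 = 7081 (a product of primes ≡ 1 (mod 4)); a representation of m scales to one of n via (k·x)² + (k·y)² = k²(x² + y²). Each prime p ≡ 1 (mod 4) is itself a sum of two squares; find a² by testing p − a² for a perfect square:
  73: 73 − 1² = 72, 73 − 2² = 69, 73 − 3² = 64 = 8² ⇒ 73 = 3² + 8².
  97: 97 − 1² = 96, 97 − 2² = 93, 97 − 3² = 88, 97 − 4² = 81 = 9² ⇒ 97 = 4² + 9².
  Combine using the Brahmagupta–Fibonacci identity (a² + b²)(c² + d²) = (ac − bd)² + (ad + bc)² = (ac + bd)² + (ad − bc)²:
  73 · 97 = 7081: from (3² + 8²)(4² + 9²), take (3·4 − 8·9, 3·9 + 8·4) = (12 − 72, 27 + 32) = (-60, 59); dropping signs (only squares matter) gives (60, 59); check 60² + 59² = 3600 + 3481 = 7081 ✓.
  Scale by k = 5: (5·60, 5·59) = (300, 295).
Step 4: Order so x ≤ y and verify: 295² + 300² = 87025 + 90000 = 177025 = n. ✓

n = 177025 = 295² + 300² (one valid representation with x ≤ y).


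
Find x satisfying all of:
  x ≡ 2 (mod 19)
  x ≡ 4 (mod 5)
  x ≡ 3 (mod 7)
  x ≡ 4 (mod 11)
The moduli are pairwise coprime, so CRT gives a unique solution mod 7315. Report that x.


Product of moduli M = 19 · 5 · 7 · 11 = 7315.
Merge one congruence at a time:
  Start: x ≡ 2 (mod 19).
  Combine with x ≡ 4 (mod 5); new modulus lcm = 95.
    Write x = 2 + 19·t and substitute into x ≡ 4 (mod 5): 19·t ≡ 4 − 2 = 2 (mod 5).
    Reduce coefficients mod 5: 4·t ≡ 2 (mod 5).
    The inverse of 4 mod 5 is 4 (since 4·4 = 16 = 3·5 + 1), so t ≡ 4·2 = 8 ≡ 3 (mod 5).
    Then x = 2 + 19·3 = 59, valid modulo lcm(19, 5) = 95: x ≡ 59 (mod 95).
  Combine with x ≡ 3 (mod 7); new modulus lcm = 665.
    Write x = 59 + 95·t and substitute into x ≡ 3 (mod 7): 95·t ≡ 3 − 59 = -56 (mod 7).
    Reduce coefficients mod 7: 4·t ≡ 0 (mod 7).
    The inverse of 4 mod 7 is 2 (since 4·2 = 8 = 1·7 + 1), so t ≡ 2·0 = 0 ≡ 0 (mod 7).
    Then x = 59 + 95·0 = 59, valid modulo lcm(95, 7) = 665: x ≡ 59 (mod 665).
  Combine with x ≡ 4 (mod 11); new modulus lcm = 7315.
    Write x = 59 + 665·t and substitute into x ≡ 4 (mod 11): 665·t ≡ 4 − 59 = -55 (mod 11).
    Reduce coefficients mod 11: 5·t ≡ 0 (mod 11).
    The inverse of 5 mod 11 is 9 (since 5·9 = 45 = 4·11 + 1), so t ≡ 9·0 = 0 ≡ 0 (mod 11).
    Then x = 59 + 665·0 = 59, valid modulo lcm(665, 11) = 7315: x ≡ 59 (mod 7315).
Verify against each original: 59 mod 19 = 2, 59 mod 5 = 4, 59 mod 7 = 3, 59 mod 11 = 4.

x ≡ 59 (mod 7315).


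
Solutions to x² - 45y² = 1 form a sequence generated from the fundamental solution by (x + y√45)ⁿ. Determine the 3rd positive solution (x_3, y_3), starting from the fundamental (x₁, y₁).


Step 1: Find the fundamental solution (x₁, y₁) of x² - 45y² = 1.
  Expand √45 as a continued fraction. a₀ = ⌊√45⌋ = 6; iterate m_{k+1} = d_k·a_k − m_k, d_{k+1} = (45 − m_{k+1}²)/d_k, a_{k+1} = ⌊(a₀ + m_{k+1})/d_{k+1}⌋ (starting m₀ = 0, d₀ = 1), with convergents p_k = a_k·p_{k-1} + p_{k-2}, q_k = a_k·q_{k-1} + q_{k-2} (p₋₁ = 1, q₋₁ = 0):
  k = 0: a₀ = 6; p₀/q₀ = 6/1; p₀² − 45·q₀² = 36 − 45 = -9.
  k = 1: m = 6, d = 9, a = ⌊(6 + 6)/9⌋ = 1; p/q = (1·6 + 1)/(1·1 + 0) = 7/1; p² − 45·q² = 49 − 45 = 4.
  k = 2: m = 3, d = 4, a = ⌊(6 + 3)/4⌋ = 2; p/q = (2·7 + 6)/(2·1 + 1) = 20/3; p² − 45·q² = 400 − 405 = -5.
  k = 3: m = 5, d = 5, a = ⌊(6 + 5)/5⌋ = 2; p/q = (2·20 + 7)/(2·3 + 1) = 47/7; p² − 45·q² = 2209 − 2205 = 4.
  k = 4: m = 5, d = 4, a = ⌊(6 + 5)/4⌋ = 2; p/q = (2·47 + 20)/(2·7 + 3) = 114/17; p² − 45·q² = 12996 − 13005 = -9.
  k = 5: m = 3, d = 9, a = ⌊(6 + 3)/9⌋ = 1; p/q = (1·114 + 47)/(1·17 + 7) = 161/24; p² − 45·q² = 25921 − 25920 = 1.
  The first convergent with p² − 45·q² = 1 gives the fundamental solution (x₁, y₁) = (161, 24).
Step 2: Apply the recurrence (x_{n+1}, y_{n+1}) = (x₁x_n + 45y₁y_n, x₁y_n + y₁x_n) repeatedly.
  From (x_1, y_1) = (161, 24): x_2 = 161·161 + 45·24·24 = 51841; y_2 = 161·24 + 24·161 = 7728.
  From (x_2, y_2) = (51841, 7728): x_3 = 161·51841 + 45·24·7728 = 16692641; y_3 = 161·7728 + 24·51841 = 2488392.
Step 3: Verify x_3² - 45·y_3² = 278644263554881 - 278644263554880 = 1 (should be 1). ✓

(x_1, y_1) = (161, 24); (x_3, y_3) = (16692641, 2488392).


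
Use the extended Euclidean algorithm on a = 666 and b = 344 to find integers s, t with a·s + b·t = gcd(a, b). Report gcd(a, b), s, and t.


Euclidean algorithm on (666, 344) — divide until remainder is 0:
  666 = 1 · 344 + 322
  344 = 1 · 322 + 22
  322 = 14 · 22 + 14
  22 = 1 · 14 + 8
  14 = 1 · 8 + 6
  8 = 1 · 6 + 2
  6 = 3 · 2 + 0
gcd(666, 344) = 2.
Track Bezout coefficients alongside the remainders: start with r₀ = 666 = a·1 + b·0 (s = 1, t = 0) and r₁ = 344 = a·0 + b·1 (s = 0, t = 1); each new remainder r_{k+1} = r_{k-1} − q_k·r_k inherits s_{k+1} = s_{k-1} − q_k·s_k, t_{k+1} = t_{k-1} − q_k·t_k, so r_k = a·s_k + b·t_k at every step:
  q = 1: r = 322, s = 1 − 1·0 = 1, t = 0 − 1·1 = -1  (check: 666·1 + 344·(-1) = 322)
  q = 1: r = 22, s = 0 − 1·1 = -1, t = 1 − 1·(-1) = 2  (check: 666·(-1) + 344·2 = 22)
  q = 14: r = 14, s = 1 − 14·(-1) = 15, t = -1 − 14·2 = -29  (check: 666·15 + 344·(-29) = 14)
  q = 1: r = 8, s = -1 − 1·15 = -16, t = 2 − 1·(-29) = 31  (check: 666·(-16) + 344·31 = 8)
  q = 1: r = 6, s = 15 − 1·(-16) = 31, t = -29 − 1·31 = -60  (check: 666·31 + 344·(-60) = 6)
  q = 1: r = 2, s = -16 − 1·31 = -47, t = 31 − 1·(-60) = 91  (check: 666·(-47) + 344·91 = 2)
The row with r = 2 (the gcd) gives the Bezout coefficients s = -47, t = 91.
Result: 666 · (-47) + 344 · (91) = 2.

gcd(666, 344) = 2; s = -47, t = 91 (check: 666·(-47) + 344·91 = 2).


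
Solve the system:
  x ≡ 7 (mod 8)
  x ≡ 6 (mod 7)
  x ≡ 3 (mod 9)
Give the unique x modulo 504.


Moduli 8, 7, 9 are pairwise coprime; by CRT there is a unique solution modulo M = 8 · 7 · 9 = 504.
Solve pairwise, accumulating the modulus:
  Start with x ≡ 7 (mod 8).
  Combine with x ≡ 6 (mod 7): since gcd(8, 7) = 1, we get a unique residue mod 56.
    Write x = 7 + 8·t and substitute into x ≡ 6 (mod 7): 8·t ≡ 6 − 7 = -1 (mod 7).
    Reduce coefficients mod 7: 1·t ≡ 6 (mod 7).
    So t ≡ 6 (mod 7).
    Then x = 7 + 8·6 = 55, valid modulo lcm(8, 7) = 56: x ≡ 55 (mod 56).
  Combine with x ≡ 3 (mod 9): since gcd(56, 9) = 1, we get a unique residue mod 504.
    Write x = 55 + 56·t and substitute into x ≡ 3 (mod 9): 56·t ≡ 3 − 55 = -52 (mod 9).
    Reduce coefficients mod 9: 2·t ≡ 2 (mod 9).
    The inverse of 2 mod 9 is 5 (since 2·5 = 10 = 1·9 + 1), so t ≡ 5·2 = 10 ≡ 1 (mod 9).
    Then x = 55 + 56·1 = 111, valid modulo lcm(56, 9) = 504: x ≡ 111 (mod 504).
Verify: 111 mod 8 = 7 ✓, 111 mod 7 = 6 ✓, 111 mod 9 = 3 ✓.

x ≡ 111 (mod 504).


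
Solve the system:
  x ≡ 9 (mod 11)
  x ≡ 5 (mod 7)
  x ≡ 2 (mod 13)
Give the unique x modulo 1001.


Moduli 11, 7, 13 are pairwise coprime; by CRT there is a unique solution modulo M = 11 · 7 · 13 = 1001.
Solve pairwise, accumulating the modulus:
  Start with x ≡ 9 (mod 11).
  Combine with x ≡ 5 (mod 7): since gcd(11, 7) = 1, we get a unique residue mod 77.
    Write x = 9 + 11·t and substitute into x ≡ 5 (mod 7): 11·t ≡ 5 − 9 = -4 (mod 7).
    Reduce coefficients mod 7: 4·t ≡ 3 (mod 7).
    The inverse of 4 mod 7 is 2 (since 4·2 = 8 = 1·7 + 1), so t ≡ 2·3 = 6 ≡ 6 (mod 7).
    Then x = 9 + 11·6 = 75, valid modulo lcm(11, 7) = 77: x ≡ 75 (mod 77).
  Combine with x ≡ 2 (mod 13): since gcd(77, 13) = 1, we get a unique residue mod 1001.
    Write x = 75 + 77·t and substitute into x ≡ 2 (mod 13): 77·t ≡ 2 − 75 = -73 (mod 13).
    Reduce coefficients mod 13: 12·t ≡ 5 (mod 13).
    The inverse of 12 mod 13 is 12 (since 12·12 = 144 = 11·13 + 1), so t ≡ 12·5 = 60 ≡ 8 (mod 13).
    Then x = 75 + 77·8 = 691, valid modulo lcm(77, 13) = 1001: x ≡ 691 (mod 1001).
Verify: 691 mod 11 = 9 ✓, 691 mod 7 = 5 ✓, 691 mod 13 = 2 ✓.

x ≡ 691 (mod 1001).


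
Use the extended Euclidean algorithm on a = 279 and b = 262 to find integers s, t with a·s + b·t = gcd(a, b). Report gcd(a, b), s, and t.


Euclidean algorithm on (279, 262) — divide until remainder is 0:
  279 = 1 · 262 + 17
  262 = 15 · 17 + 7
  17 = 2 · 7 + 3
  7 = 2 · 3 + 1
  3 = 3 · 1 + 0
gcd(279, 262) = 1.
Track Bezout coefficients alongside the remainders: start with r₀ = 279 = a·1 + b·0 (s = 1, t = 0) and r₁ = 262 = a·0 + b·1 (s = 0, t = 1); each new remainder r_{k+1} = r_{k-1} − q_k·r_k inherits s_{k+1} = s_{k-1} − q_k·s_k, t_{k+1} = t_{k-1} − q_k·t_k, so r_k = a·s_k + b·t_k at every step:
  q = 1: r = 17, s = 1 − 1·0 = 1, t = 0 − 1·1 = -1  (check: 279·1 + 262·(-1) = 17)
  q = 15: r = 7, s = 0 − 15·1 = -15, t = 1 − 15·(-1) = 16  (check: 279·(-15) + 262·16 = 7)
  q = 2: r = 3, s = 1 − 2·(-15) = 31, t = -1 − 2·16 = -33  (check: 279·31 + 262·(-33) = 3)
  q = 2: r = 1, s = -15 − 2·31 = -77, t = 16 − 2·(-33) = 82  (check: 279·(-77) + 262·82 = 1)
The row with r = 1 (the gcd) gives the Bezout coefficients s = -77, t = 82.
Result: 279 · (-77) + 262 · (82) = 1.

gcd(279, 262) = 1; s = -77, t = 82 (check: 279·(-77) + 262·82 = 1).


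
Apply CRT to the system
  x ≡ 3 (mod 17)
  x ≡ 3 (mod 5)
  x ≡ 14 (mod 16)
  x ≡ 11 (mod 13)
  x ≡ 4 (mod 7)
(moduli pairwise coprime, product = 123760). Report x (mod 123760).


Product of moduli M = 17 · 5 · 16 · 13 · 7 = 123760.
Merge one congruence at a time:
  Start: x ≡ 3 (mod 17).
  Combine with x ≡ 3 (mod 5); new modulus lcm = 85.
    Write x = 3 + 17·t and substitute into x ≡ 3 (mod 5): 17·t ≡ 3 − 3 = 0 (mod 5).
    Reduce coefficients mod 5: 2·t ≡ 0 (mod 5).
    The inverse of 2 mod 5 is 3 (since 2·3 = 6 = 1·5 + 1), so t ≡ 3·0 = 0 ≡ 0 (mod 5).
    Then x = 3 + 17·0 = 3, valid modulo lcm(17, 5) = 85: x ≡ 3 (mod 85).
  Combine with x ≡ 14 (mod 16); new modulus lcm = 1360.
    Write x = 3 + 85·t and substitute into x ≡ 14 (mod 16): 85·t ≡ 14 − 3 = 11 (mod 16).
    Reduce coefficients mod 16: 5·t ≡ 11 (mod 16).
    The inverse of 5 mod 16 is 13 (since 5·13 = 65 = 4·16 + 1), so t ≡ 13·11 = 143 ≡ 15 (mod 16).
    Then x = 3 + 85·15 = 1278, valid modulo lcm(85, 16) = 1360: x ≡ 1278 (mod 1360).
  Combine with x ≡ 11 (mod 13); new modulus lcm = 17680.
    Write x = 1278 + 1360·t and substitute into x ≡ 11 (mod 13): 1360·t ≡ 11 − 1278 = -1267 (mod 13).
    Reduce coefficients mod 13: 8·t ≡ 7 (mod 13).
    The inverse of 8 mod 13 is 5 (since 8·5 = 40 = 3·13 + 1), so t ≡ 5·7 = 35 ≡ 9 (mod 13).
    Then x = 1278 + 1360·9 = 13518, valid modulo lcm(1360, 13) = 17680: x ≡ 13518 (mod 17680).
  Combine with x ≡ 4 (mod 7); new modulus lcm = 123760.
    Write x = 13518 + 17680·t and substitute into x ≡ 4 (mod 7): 17680·t ≡ 4 − 13518 = -13514 (mod 7).
    Reduce coefficients mod 7: 5·t ≡ 3 (mod 7).
    The inverse of 5 mod 7 is 3 (since 5·3 = 15 = 2·7 + 1), so t ≡ 3·3 = 9 ≡ 2 (mod 7).
    Then x = 13518 + 17680·2 = 48878, valid modulo lcm(17680, 7) = 123760: x ≡ 48878 (mod 123760).
Verify against each original: 48878 mod 17 = 3, 48878 mod 5 = 3, 48878 mod 16 = 14, 48878 mod 13 = 11, 48878 mod 7 = 4.

x ≡ 48878 (mod 123760).


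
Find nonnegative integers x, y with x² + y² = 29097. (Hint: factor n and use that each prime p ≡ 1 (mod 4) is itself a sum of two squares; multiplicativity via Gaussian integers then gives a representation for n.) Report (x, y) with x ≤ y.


Step 1: Factor n = 29097 = 3^2 · 53 · 61.
Step 2: Check the mod-4 condition on each prime factor: 3 ≡ 3 (mod 4), exponent 2 (must be even); 53 ≡ 1 (mod 4), exponent 1; 61 ≡ 1 (mod 4), exponent 1.
All primes ≡ 3 (mod 4) appear to even exponent (or don't appear), so by the two-squares theorem n IS expressible as a sum of two squares.
Step 3: Build a representation. Group n = k² · m with k = 3 and m = 53 · 61 = 3233 (a product of primes ≡ 1 (mod 4)); a representation of m scales to one of n via (k·x)² + (k·y)² = k²(x² + y²). Each prime p ≡ 1 (mod 4) is itself a sum of two squares; find a² by testing p − a² for a perfect square:
  53: 53 − 1² = 52, 53 − 2² = 49 = 7² ⇒ 53 = 2² + 7².
  61: 61 − 1² = 60, 61 − 2² = 57, 61 − 3² = 52, 61 − 4² = 45, 61 − 5² = 36 = 6² ⇒ 61 = 5² + 6².
  Combine using the Brahmagupta–Fibonacci identity (a² + b²)(c² + d²) = (ac − bd)² + (ad + bc)² = (ac + bd)² + (ad − bc)²:
  53 · 61 = 3233: from (2² + 7²)(5² + 6²), take (2·5 − 7·6, 2·6 + 7·5) = (10 − 42, 12 + 35) = (-32, 47); dropping signs (only squares matter) gives (32, 47); check 32² + 47² = 1024 + 2209 = 3233 ✓.
  Scale by k = 3: (3·32, 3·47) = (96, 141).
Step 4: Order so x ≤ y and verify: 96² + 141² = 9216 + 19881 = 29097 = n. ✓

n = 29097 = 96² + 141² (one valid representation with x ≤ y).


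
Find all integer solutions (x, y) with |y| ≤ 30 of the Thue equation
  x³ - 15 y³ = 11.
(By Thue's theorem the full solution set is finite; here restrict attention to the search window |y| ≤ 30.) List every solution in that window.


The equation is x³ - 15y³ = 11. For fixed y, x³ = 15·y³ + 11, so a solution requires the RHS to be a perfect cube.
Strategy: iterate y from -30 to 30, compute RHS = 15·y³ + 11, and check whether it is a (positive or negative) perfect cube.
Check small values of y:
  y = 0: RHS = 11 is not a perfect cube.
  y = 1: RHS = 26 is not a perfect cube.
  y = -1: RHS = -4 is not a perfect cube.
  y = 2: RHS = 131 is not a perfect cube.
  y = -2: RHS = -109 is not a perfect cube.
  y = 3: RHS = 416 is not a perfect cube.
  y = -3: RHS = -394 is not a perfect cube.
Continuing the search up to |y| = 30 finds no solutions either.
No (x, y) in the scanned range satisfies the equation.

No integer solutions with |y| ≤ 30.


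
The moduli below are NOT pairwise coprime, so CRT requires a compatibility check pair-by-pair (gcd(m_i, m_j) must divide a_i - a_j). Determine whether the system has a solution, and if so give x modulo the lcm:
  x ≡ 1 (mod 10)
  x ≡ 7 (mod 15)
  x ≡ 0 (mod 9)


Moduli 10, 15, 9 are not pairwise coprime, so CRT works modulo lcm(m_i) when all pairwise compatibility conditions hold.
Pairwise compatibility: gcd(m_i, m_j) must divide a_i - a_j for every pair.
Merge one congruence at a time:
  Start: x ≡ 1 (mod 10).
  Combine with x ≡ 7 (mod 15): gcd(10, 15) = 5, and 7 - 1 = 6 is NOT divisible by 5.
    ⇒ system is inconsistent (no integer solution).

No solution (the system is inconsistent).


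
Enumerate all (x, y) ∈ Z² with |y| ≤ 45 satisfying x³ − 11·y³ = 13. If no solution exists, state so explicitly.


The equation is x³ - 11y³ = 13. For fixed y, x³ = 11·y³ + 13, so a solution requires the RHS to be a perfect cube.
Strategy: iterate y from -45 to 45, compute RHS = 11·y³ + 13, and check whether it is a (positive or negative) perfect cube.
Check small values of y:
  y = 0: RHS = 13 is not a perfect cube.
  y = 1: RHS = 24 is not a perfect cube.
  y = -1: RHS = 2 is not a perfect cube.
  y = 2: RHS = 101 is not a perfect cube.
  y = -2: RHS = -75 is not a perfect cube.
  y = 3: RHS = 310 is not a perfect cube.
  y = -3: RHS = -284 is not a perfect cube.
Continuing the search up to |y| = 45 finds no solutions either.
No (x, y) in the scanned range satisfies the equation.

No integer solutions with |y| ≤ 45.


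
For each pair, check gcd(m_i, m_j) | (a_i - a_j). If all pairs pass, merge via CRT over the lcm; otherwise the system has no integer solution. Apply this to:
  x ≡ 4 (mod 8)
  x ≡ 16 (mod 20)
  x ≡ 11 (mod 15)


Moduli 8, 20, 15 are not pairwise coprime, so CRT works modulo lcm(m_i) when all pairwise compatibility conditions hold.
Pairwise compatibility: gcd(m_i, m_j) must divide a_i - a_j for every pair.
Merge one congruence at a time:
  Start: x ≡ 4 (mod 8).
  Combine with x ≡ 16 (mod 20): gcd(8, 20) = 4; 16 - 4 = 12, which IS divisible by 4, so compatible.
    Write x = 4 + 8·t and substitute into x ≡ 16 (mod 20): 8·t ≡ 16 − 4 = 12 (mod 20).
    Divide the congruence (and modulus) by g = 4: 2·t ≡ 3 (mod 5).
    The inverse of 2 mod 5 is 3 (since 2·3 = 6 = 1·5 + 1), so t ≡ 3·3 = 9 ≡ 4 (mod 5).
    Then x = 4 + 8·4 = 36, valid modulo lcm(8, 20) = 40: x ≡ 36 (mod 40).
  Combine with x ≡ 11 (mod 15): gcd(40, 15) = 5; 11 - 36 = -25, which IS divisible by 5, so compatible.
    Write x = 36 + 40·t and substitute into x ≡ 11 (mod 15): 40·t ≡ 11 − 36 = -25 (mod 15).
    Divide the congruence (and modulus) by g = 5: 8·t ≡ -5 (mod 3).
    Reduce coefficients mod 3: 2·t ≡ 1 (mod 3).
    The inverse of 2 mod 3 is 2 (since 2·2 = 4 = 1·3 + 1), so t ≡ 2·1 = 2 ≡ 2 (mod 3).
    Then x = 36 + 40·2 = 116, valid modulo lcm(40, 15) = 120: x ≡ 116 (mod 120).
Verify: 116 mod 8 = 4, 116 mod 20 = 16, 116 mod 15 = 11.

x ≡ 116 (mod 120).
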